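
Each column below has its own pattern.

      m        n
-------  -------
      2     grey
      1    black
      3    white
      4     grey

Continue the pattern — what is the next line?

For the column m, each term is the sum of the two before it: 2, 1, 3, 4 → 7.
Column n: repeats grey → black → white; grey, black, white, grey → black.
So the next line is 7  black.

7  black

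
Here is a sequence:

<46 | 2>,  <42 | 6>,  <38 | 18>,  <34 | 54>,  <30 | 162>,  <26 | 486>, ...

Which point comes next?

First coordinate goes 46, 42, 38, 34, 30, 26 → 22 (−4 each step).
Second coordinate goes 2, 6, 18, 54, 162, 486 → 1458 (×3 each step).
So the next point is <22 | 1458>.

<22 | 1458>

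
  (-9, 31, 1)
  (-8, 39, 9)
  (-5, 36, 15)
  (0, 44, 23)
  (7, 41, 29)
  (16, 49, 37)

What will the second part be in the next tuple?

46

Second part: alternating steps +8, −3, +8, −3, …; 31, 39, 36, 44, 41, 49 → 46.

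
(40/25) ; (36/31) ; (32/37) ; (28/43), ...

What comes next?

First coordinate: −4 each step; 40, 36, 32, 28 → 24.
Second coordinate: +6 each step; 25, 31, 37, 43 → 49.
Combining the parts gives (24/49).

(24/49)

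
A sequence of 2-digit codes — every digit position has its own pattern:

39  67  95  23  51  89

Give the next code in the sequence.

17

First digit goes 3, 6, 9, 2, 5, 8 → 1 (+3 each step, mod 10).
For the second digit, −2 each step, mod 10: 9, 7, 5, 3, 1, 9 → 7.
So the next code is 17.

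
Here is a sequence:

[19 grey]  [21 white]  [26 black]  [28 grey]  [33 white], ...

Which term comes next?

[35 black]

For the first coordinate, alternating steps +2, +5, +2, +5, …: 19, 21, 26, 28, 33 → 35.
Shade: grey, white, black, grey, white → black (repeats grey → white → black).
So the next term is [35 black].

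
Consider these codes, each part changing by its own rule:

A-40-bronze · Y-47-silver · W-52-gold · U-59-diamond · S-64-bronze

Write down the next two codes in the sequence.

For the letter, letters move back 2 places in the alphabet, wrapping A→Z: A, Y, W, U, S → Q → O.
For the second component, alternating steps +7, +5, +7, +5, …: 40, 47, 52, 59, 64 → 71 → 76.
Rank: bronze, silver, gold, diamond, bronze → silver → gold (repeats bronze → silver → gold → diamond).
So the next two codes are Q-71-silver and O-76-gold.

Q-71-silver then O-76-gold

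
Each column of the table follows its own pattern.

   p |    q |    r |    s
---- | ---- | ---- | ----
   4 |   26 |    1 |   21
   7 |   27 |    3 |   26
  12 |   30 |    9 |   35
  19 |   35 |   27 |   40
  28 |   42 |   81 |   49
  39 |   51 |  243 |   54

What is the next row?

For the column p, differences are 3, 5, 7, … (increasing by 2 each time): 4, 7, 12, 19, 28, 39 → 52.
For the column q, differences are 1, 3, 5, … (increasing by 2 each time): 26, 27, 30, 35, 42, 51 → 62.
Column r: ×3 each step, so 1, 3, 9, 27, 81, 243 → 729.
Column s: 21, 26, 35, 40, 49, 54 → 63 (alternating steps +5, +9, +5, +9, …).
Putting it together: 52  62  729  63.

52  62  729  63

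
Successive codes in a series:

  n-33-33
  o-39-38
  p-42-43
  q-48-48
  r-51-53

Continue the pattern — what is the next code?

s-57-58

For the letter, letters move forward 1 place in the alphabet: n, o, p, q, r → s.
Second component — alternating steps +6, +3, +6, +3, …: 33, 39, 42, 48, 51 → 57.
Third component goes 33, 38, 43, 48, 53 → 58 (+5 each step).
Combining the parts gives s-57-58.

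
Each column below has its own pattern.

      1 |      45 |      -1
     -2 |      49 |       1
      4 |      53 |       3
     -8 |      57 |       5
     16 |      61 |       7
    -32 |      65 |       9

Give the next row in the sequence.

64  69  11

First component: 1, -2, 4, -8, 16, -32 → 64 (×(-2) each step).
Second component: 45, 49, 53, 57, 61, 65 → 69 (+4 each step).
For the third component, +2 each step: -1, 1, 3, 5, 7, 9 → 11.
Putting it together: 64  69  11.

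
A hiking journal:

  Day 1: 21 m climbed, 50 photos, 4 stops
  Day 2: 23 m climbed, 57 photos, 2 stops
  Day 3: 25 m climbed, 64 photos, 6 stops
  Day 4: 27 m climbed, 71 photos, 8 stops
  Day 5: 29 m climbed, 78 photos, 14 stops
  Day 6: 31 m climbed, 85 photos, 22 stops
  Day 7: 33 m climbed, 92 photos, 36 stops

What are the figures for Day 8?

35 m climbed, 99 photos, 58 stops

M climbed goes 21, 23, 25, 27, 29, 31, 33 → 35 (+2 each step).
Photos: 50, 57, 64, 71, 78, 85, 92 → 99 (+7 each step).
Stops — each term is the sum of the two before it: 4, 2, 6, 8, 14, 22, 36 → 58.
Combining the parts gives 35 m climbed, 99 photos, 58 stops.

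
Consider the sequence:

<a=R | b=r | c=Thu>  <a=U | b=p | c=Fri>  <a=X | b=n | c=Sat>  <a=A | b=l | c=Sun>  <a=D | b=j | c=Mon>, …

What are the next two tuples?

<a=G | b=h | c=Tue>, <a=J | b=f | c=Wed>

A: letters move forward 3 places in the alphabet, wrapping Z→A; R, U, X, A, D → G → J.
B — letters move back 2 places in the alphabet: r, p, n, l, j → h → f.
C: runs through the weekdays Mon→Sun, so Thu, Fri, Sat, Sun, Mon → Tue → Wed.
So the next two tuples are <a=G | b=h | c=Tue> and <a=J | b=f | c=Wed>.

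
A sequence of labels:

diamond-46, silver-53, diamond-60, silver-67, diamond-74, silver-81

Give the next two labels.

Rank: alternates diamond ↔ silver, so diamond, silver, diamond, silver, diamond, silver → diamond → silver.
Second component: 46, 53, 60, 67, 74, 81 → 88 → 95 (+7 each step).
Putting the parts together: diamond-88 and then silver-95.

diamond-88, silver-95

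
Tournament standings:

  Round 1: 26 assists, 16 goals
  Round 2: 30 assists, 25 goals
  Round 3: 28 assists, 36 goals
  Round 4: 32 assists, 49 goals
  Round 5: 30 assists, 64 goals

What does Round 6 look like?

34 assists, 81 goals

Assists: alternating steps +4, −2, +4, −2, …; 26, 30, 28, 32, 30 → 34.
Goals: perfect squares: 4², 5², 6², …, so 16, 25, 36, 49, 64 → 81.
So the next line is 34 assists, 81 goals.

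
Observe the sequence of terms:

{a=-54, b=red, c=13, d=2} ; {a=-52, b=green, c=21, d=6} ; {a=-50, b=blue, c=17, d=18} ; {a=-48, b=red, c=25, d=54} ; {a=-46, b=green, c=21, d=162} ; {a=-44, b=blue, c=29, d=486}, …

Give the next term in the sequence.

A — +2 each step: -54, -52, -50, -48, -46, -44 → -42.
B — repeats red → green → blue: red, green, blue, red, green, blue → red.
C: 13, 21, 17, 25, 21, 29 → 25 (alternating steps +8, −4, +8, −4, …).
D goes 2, 6, 18, 54, 162, 486 → 1458 (×3 each step).
So the next term is {a=-42, b=red, c=25, d=1458}.

{a=-42, b=red, c=25, d=1458}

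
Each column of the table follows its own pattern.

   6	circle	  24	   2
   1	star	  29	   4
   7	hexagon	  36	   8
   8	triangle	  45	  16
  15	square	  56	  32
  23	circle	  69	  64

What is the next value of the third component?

84

Third component: differences are 5, 7, 9, … (increasing by 2 each time); 24, 29, 36, 45, 56, 69 → 84.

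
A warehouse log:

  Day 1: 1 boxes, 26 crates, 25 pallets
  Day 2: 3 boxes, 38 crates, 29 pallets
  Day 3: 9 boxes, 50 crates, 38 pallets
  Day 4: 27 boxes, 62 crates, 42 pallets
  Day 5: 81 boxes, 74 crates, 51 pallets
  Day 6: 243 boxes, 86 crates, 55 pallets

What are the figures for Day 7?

729 boxes, 98 crates, 64 pallets

Boxes — ×3 each step: 1, 3, 9, 27, 81, 243 → 729.
Crates: +12 each step; 26, 38, 50, 62, 74, 86 → 98.
Pallets: 25, 29, 38, 42, 51, 55 → 64 (alternating steps +4, +9, +4, +9, …).
Combining the parts gives 729 boxes, 98 crates, 64 pallets.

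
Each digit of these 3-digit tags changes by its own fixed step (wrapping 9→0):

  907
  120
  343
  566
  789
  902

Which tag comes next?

First digit: +2 each step, mod 10; 9, 1, 3, 5, 7, 9 → 1.
For the second digit, +2 each step, mod 10: 0, 2, 4, 6, 8, 0 → 2.
For the third digit, +3 each step, mod 10: 7, 0, 3, 6, 9, 2 → 5.
Combining the parts gives 125.

125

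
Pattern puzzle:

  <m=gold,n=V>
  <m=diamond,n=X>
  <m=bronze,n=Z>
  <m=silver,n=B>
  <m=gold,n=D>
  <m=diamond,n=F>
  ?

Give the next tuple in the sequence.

M goes gold, diamond, bronze, silver, gold, diamond → bronze (repeats gold → diamond → bronze → silver).
N — letters move forward 2 places in the alphabet, wrapping Z→A: V, X, Z, B, D, F → H.
Combining the parts gives <m=bronze,n=H>.

<m=bronze,n=H>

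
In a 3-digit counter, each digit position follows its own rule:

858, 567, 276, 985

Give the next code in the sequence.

First digit: −3 each step, mod 10, so 8, 5, 2, 9 → 6.
Second digit — +1 each step, mod 10: 5, 6, 7, 8 → 9.
Third digit: 8, 7, 6, 5 → 4 (−1 each step, mod 10).
So the next code is 694.

694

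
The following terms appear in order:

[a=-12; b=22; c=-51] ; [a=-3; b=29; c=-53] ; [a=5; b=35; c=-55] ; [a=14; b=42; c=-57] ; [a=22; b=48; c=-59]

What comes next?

[a=31; b=55; c=-61]

A: alternating steps +9, +8, +9, +8, …; -12, -3, 5, 14, 22 → 31.
For the b, alternating steps +7, +6, +7, +6, …: 22, 29, 35, 42, 48 → 55.
C: −2 each step; -51, -53, -55, -57, -59 → -61.
Putting it together: [a=31; b=55; c=-61].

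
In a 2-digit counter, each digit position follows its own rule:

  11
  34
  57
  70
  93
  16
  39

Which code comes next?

First digit — +2 each step, mod 10: 1, 3, 5, 7, 9, 1, 3 → 5.
Second digit goes 1, 4, 7, 0, 3, 6, 9 → 2 (+3 each step, mod 10).
Combining the parts gives 52.

52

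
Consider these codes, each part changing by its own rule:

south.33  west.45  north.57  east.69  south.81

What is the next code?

west.93

Direction: repeats south → west → north → east; south, west, north, east, south → west.
For the second component, +12 each step: 33, 45, 57, 69, 81 → 93.
Putting it together: west.93.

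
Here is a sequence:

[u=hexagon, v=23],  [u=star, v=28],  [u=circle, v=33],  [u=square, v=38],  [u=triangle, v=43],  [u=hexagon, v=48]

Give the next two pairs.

[u=star, v=53], [u=circle, v=58]

U — repeats hexagon → star → circle → square → triangle: hexagon, star, circle, square, triangle, hexagon → star → circle.
V goes 23, 28, 33, 38, 43, 48 → 53 → 58 (+5 each step).
So the next two pairs are [u=star, v=53] and [u=circle, v=58].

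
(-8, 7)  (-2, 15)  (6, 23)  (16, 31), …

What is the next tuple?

(28, 39)

First slot goes -8, -2, 6, 16 → 28 (differences are 6, 8, 10, … (increasing by 2 each time)).
For the second slot, +8 each step: 7, 15, 23, 31 → 39.
Putting it together: (28, 39).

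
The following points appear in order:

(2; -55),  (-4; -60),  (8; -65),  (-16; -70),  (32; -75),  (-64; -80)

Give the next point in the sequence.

First part: 2, -4, 8, -16, 32, -64 → 128 (×(-2) each step).
Second part — −5 each step: -55, -60, -65, -70, -75, -80 → -85.
Putting it together: (128; -85).

(128; -85)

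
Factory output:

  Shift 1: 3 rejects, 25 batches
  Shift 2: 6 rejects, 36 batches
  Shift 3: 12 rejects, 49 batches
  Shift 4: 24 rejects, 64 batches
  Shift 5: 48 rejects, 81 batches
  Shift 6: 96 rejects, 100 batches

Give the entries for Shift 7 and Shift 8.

192 rejects, 121 batches; 384 rejects, 144 batches

Rejects goes 3, 6, 12, 24, 48, 96 → 192 → 384 (×2 each step).
Batches: 25, 36, 49, 64, 81, 100 → 121 → 144 (perfect squares: 5², 6², 7², …).
So the next two rows are 192 rejects, 121 batches and 384 rejects, 144 batches.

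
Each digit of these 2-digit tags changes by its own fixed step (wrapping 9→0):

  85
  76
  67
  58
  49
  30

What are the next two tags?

21 then 12

First digit: −1 each step, mod 10; 8, 7, 6, 5, 4, 3 → 2 → 1.
Second digit: +1 each step, mod 10, so 5, 6, 7, 8, 9, 0 → 1 → 2.
So the next two tags are 21 and 12.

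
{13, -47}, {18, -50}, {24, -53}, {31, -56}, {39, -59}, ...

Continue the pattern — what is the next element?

{48, -62}

First component: differences are 5, 6, 7, … (increasing by 1 each time); 13, 18, 24, 31, 39 → 48.
Second component: −3 each step; -47, -50, -53, -56, -59 → -62.
Combining the parts gives {48, -62}.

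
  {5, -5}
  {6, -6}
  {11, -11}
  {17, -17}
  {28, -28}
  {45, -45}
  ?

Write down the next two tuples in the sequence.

First slot: each term is the sum of the two before it, so 5, 6, 11, 17, 28, 45 → 73 → 118.
Second slot — always the negative of the first slot: -5, -6, -11, -17, -28, -45 → -73 → -118.
So the next two tuples are {73, -73} and {118, -118}.

{73, -73}, {118, -118}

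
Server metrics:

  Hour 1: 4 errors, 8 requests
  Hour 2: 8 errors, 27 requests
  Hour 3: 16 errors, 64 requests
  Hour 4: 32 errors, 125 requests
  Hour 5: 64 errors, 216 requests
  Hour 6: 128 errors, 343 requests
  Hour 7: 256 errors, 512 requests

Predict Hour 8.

512 errors, 729 requests

Errors: 4, 8, 16, 32, 64, 128, 256 → 512 (×2 each step).
Requests goes 8, 27, 64, 125, 216, 343, 512 → 729 (perfect cubes: 2³, 3³, 4³, …).
Putting it together: 512 errors, 729 requests.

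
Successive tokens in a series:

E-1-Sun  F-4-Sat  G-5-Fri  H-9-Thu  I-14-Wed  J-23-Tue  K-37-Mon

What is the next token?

L-60-Sun

Letter: E, F, G, H, I, J, K → L (letters move forward 1 place in the alphabet).
For the second component, each term is the sum of the two before it: 1, 4, 5, 9, 14, 23, 37 → 60.
Day: runs backward through the weekdays Mon→Sun; Sun, Sat, Fri, Thu, Wed, Tue, Mon → Sun.
So the next token is L-60-Sun.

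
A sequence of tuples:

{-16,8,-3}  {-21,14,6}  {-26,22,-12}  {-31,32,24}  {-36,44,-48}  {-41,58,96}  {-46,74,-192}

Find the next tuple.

For the first entry, −5 each step: -16, -21, -26, -31, -36, -41, -46 → -51.
Second entry: differences are 6, 8, 10, … (increasing by 2 each time); 8, 14, 22, 32, 44, 58, 74 → 92.
Third entry: -3, 6, -12, 24, -48, 96, -192 → 384 (×(-2) each step).
Putting it together: {-51,92,384}.

{-51,92,384}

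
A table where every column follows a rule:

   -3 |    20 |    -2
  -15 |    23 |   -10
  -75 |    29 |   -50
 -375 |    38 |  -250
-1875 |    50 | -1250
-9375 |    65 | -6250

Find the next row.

For the first component, ×5 each step: -3, -15, -75, -375, -1875, -9375 → -46875.
Second component: differences are 3, 6, 9, … (increasing by 3 each time), so 20, 23, 29, 38, 50, 65 → 83.
Third component — ×5 each step: -2, -10, -50, -250, -1250, -6250 → -31250.
Combining the parts gives -46875  83  -31250.

-46875  83  -31250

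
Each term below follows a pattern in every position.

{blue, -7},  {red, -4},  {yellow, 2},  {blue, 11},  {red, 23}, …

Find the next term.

{yellow, 38}

For the colour, repeats blue → red → yellow: blue, red, yellow, blue, red → yellow.
Second slot: differences are 3, 6, 9, … (increasing by 3 each time), so -7, -4, 2, 11, 23 → 38.
Combining the parts gives {yellow, 38}.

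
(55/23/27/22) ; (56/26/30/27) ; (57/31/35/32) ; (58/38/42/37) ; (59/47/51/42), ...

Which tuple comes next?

First slot: +1 each step, so 55, 56, 57, 58, 59 → 60.
Second slot goes 23, 26, 31, 38, 47 → 58 (differences are 3, 5, 7, … (increasing by 2 each time)).
Third slot — differences are 3, 5, 7, … (increasing by 2 each time): 27, 30, 35, 42, 51 → 62.
Fourth slot: +5 each step; 22, 27, 32, 37, 42 → 47.
So the next tuple is (60/58/62/47).

(60/58/62/47)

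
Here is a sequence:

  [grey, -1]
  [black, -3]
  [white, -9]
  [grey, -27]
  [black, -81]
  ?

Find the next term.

Shade goes grey, black, white, grey, black → white (repeats grey → black → white).
Second entry — ×3 each step: -1, -3, -9, -27, -81 → -243.
So the next term is [white, -243].

[white, -243]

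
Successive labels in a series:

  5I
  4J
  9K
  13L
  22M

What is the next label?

For the first component, each term is the sum of the two before it: 5, 4, 9, 13, 22 → 35.
Letter: I, J, K, L, M → N (letters move forward 1 place in the alphabet).
Putting it together: 35N.

35N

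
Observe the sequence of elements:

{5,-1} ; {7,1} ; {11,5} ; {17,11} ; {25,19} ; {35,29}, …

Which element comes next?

First value: 5, 7, 11, 17, 25, 35 → 47 (differences are 2, 4, 6, … (increasing by 2 each time)).
Second value: always 6 less than the first value; -1, 1, 5, 11, 19, 29 → 41.
Putting it together: {47,41}.

{47,41}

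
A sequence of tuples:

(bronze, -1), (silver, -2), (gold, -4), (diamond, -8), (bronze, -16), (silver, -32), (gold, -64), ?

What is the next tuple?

(diamond, -128)

Rank goes bronze, silver, gold, diamond, bronze, silver, gold → diamond (repeats bronze → silver → gold → diamond).
Second component: ×2 each step, so -1, -2, -4, -8, -16, -32, -64 → -128.
Combining the parts gives (diamond, -128).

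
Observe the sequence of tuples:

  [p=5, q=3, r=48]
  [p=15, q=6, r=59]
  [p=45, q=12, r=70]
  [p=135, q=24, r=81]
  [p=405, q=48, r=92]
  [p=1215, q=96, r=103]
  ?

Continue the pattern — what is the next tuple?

[p=3645, q=192, r=114]

P: 5, 15, 45, 135, 405, 1215 → 3645 (×3 each step).
Q: 3, 6, 12, 24, 48, 96 → 192 (×2 each step).
R: 48, 59, 70, 81, 92, 103 → 114 (+11 each step).
So the next tuple is [p=3645, q=192, r=114].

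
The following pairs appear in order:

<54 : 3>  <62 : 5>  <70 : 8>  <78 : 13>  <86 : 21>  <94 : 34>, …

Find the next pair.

First slot goes 54, 62, 70, 78, 86, 94 → 102 (+8 each step).
Second slot — each term is the sum of the two before it: 3, 5, 8, 13, 21, 34 → 55.
Putting it together: <102 : 55>.

<102 : 55>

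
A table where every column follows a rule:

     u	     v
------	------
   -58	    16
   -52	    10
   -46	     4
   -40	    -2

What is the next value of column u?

Column u goes -58, -52, -46, -40 → -34 (+6 each step).
For the column v, together with the column u always sums to -42: 16, 10, 4, -2 → -8.

-34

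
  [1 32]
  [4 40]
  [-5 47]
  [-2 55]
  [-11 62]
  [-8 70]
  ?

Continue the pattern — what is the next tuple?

[-17 77]

First coordinate: alternating steps +3, −9, +3, −9, …, so 1, 4, -5, -2, -11, -8 → -17.
Second coordinate goes 32, 40, 47, 55, 62, 70 → 77 (alternating steps +8, +7, +8, +7, …).
Combining the parts gives [-17 77].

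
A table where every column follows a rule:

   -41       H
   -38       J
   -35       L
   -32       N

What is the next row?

For the first component, +3 each step: -41, -38, -35, -32 → -29.
Letter: letters move forward 2 places in the alphabet; H, J, L, N → P.
Combining the parts gives -29  P.

-29  P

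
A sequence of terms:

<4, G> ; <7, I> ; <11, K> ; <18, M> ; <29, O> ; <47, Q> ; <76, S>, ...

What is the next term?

First entry — each term is the sum of the two before it: 4, 7, 11, 18, 29, 47, 76 → 123.
Letter — letters move forward 2 places in the alphabet: G, I, K, M, O, Q, S → U.
Putting it together: <123, U>.

<123, U>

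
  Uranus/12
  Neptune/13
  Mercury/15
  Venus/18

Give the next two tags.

Planet — runs through the planets Mercury→Neptune: Uranus, Neptune, Mercury, Venus → Earth → Mars.
Second component: differences are 1, 2, 3, … (increasing by 1 each time); 12, 13, 15, 18 → 22 → 27.
So the next two tags are Earth/22 and Mars/27.

Earth/22, Mars/27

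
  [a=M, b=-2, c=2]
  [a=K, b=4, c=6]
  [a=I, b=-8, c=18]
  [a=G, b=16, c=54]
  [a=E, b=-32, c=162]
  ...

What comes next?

[a=C, b=64, c=486]

A: letters move back 2 places in the alphabet, so M, K, I, G, E → C.
B goes -2, 4, -8, 16, -32 → 64 (×(-2) each step).
C: ×3 each step, so 2, 6, 18, 54, 162 → 486.
Combining the parts gives [a=C, b=64, c=486].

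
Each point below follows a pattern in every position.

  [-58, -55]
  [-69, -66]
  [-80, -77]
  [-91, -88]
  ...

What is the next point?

First component: −11 each step; -58, -69, -80, -91 → -102.
Second component goes -55, -66, -77, -88 → -99 (always 3 more than the first component).
So the next point is [-102, -99].

[-102, -99]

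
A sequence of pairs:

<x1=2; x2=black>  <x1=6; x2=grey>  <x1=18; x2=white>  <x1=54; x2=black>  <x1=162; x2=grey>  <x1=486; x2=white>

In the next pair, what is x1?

1458

X1: 2, 6, 18, 54, 162, 486 → 1458 (×3 each step).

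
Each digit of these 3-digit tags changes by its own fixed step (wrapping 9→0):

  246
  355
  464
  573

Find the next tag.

For the first digit, +1 each step, mod 10: 2, 3, 4, 5 → 6.
Second digit: 4, 5, 6, 7 → 8 (+1 each step, mod 10).
Third digit: −1 each step, mod 10; 6, 5, 4, 3 → 2.
So the next tag is 682.

682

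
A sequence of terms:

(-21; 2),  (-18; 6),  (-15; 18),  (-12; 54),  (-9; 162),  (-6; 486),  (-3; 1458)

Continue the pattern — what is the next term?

(0; 4374)

First value: +3 each step; -21, -18, -15, -12, -9, -6, -3 → 0.
Second value: ×3 each step; 2, 6, 18, 54, 162, 486, 1458 → 4374.
So the next term is (0; 4374).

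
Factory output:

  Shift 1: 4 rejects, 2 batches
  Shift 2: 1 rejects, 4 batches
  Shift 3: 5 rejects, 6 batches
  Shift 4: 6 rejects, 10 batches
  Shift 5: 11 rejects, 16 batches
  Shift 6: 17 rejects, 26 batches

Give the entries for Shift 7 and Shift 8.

Rejects: each term is the sum of the two before it; 4, 1, 5, 6, 11, 17 → 28 → 45.
For the batches, each term is the sum of the two before it: 2, 4, 6, 10, 16, 26 → 42 → 68.
So the next two rows are 28 rejects, 42 batches and 45 rejects, 68 batches.

28 rejects, 42 batches; 45 rejects, 68 batches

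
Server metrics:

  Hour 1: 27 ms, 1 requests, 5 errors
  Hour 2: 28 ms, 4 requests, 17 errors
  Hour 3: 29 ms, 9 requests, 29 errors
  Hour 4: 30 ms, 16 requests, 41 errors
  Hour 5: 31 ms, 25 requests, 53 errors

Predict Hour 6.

32 ms, 36 requests, 65 errors

Ms: +1 each step; 27, 28, 29, 30, 31 → 32.
Requests: perfect squares: 1², 2², 3², …; 1, 4, 9, 16, 25 → 36.
Errors: +12 each step, so 5, 17, 29, 41, 53 → 65.
So the next row is 32 ms, 36 requests, 65 errors.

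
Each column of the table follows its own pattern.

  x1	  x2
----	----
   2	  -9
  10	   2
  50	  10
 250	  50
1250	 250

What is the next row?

For the column x1, ×5 each step: 2, 10, 50, 250, 1250 → 6250.
Column x2: always the previous value of the column x1; -9, 2, 10, 50, 250 → 1250.
Putting it together: 6250  1250.

6250  1250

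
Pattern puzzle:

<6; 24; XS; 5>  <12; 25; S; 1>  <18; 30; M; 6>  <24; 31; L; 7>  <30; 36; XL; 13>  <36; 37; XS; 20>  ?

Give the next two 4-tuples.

<42; 42; S; 33>, <48; 43; M; 53>

For the first value, +6 each step: 6, 12, 18, 24, 30, 36 → 42 → 48.
Second value: alternating steps +1, +5, +1, +5, …, so 24, 25, 30, 31, 36, 37 → 42 → 43.
Size: repeats XS → S → M → L → XL, so XS, S, M, L, XL, XS → S → M.
Fourth value: each term is the sum of the two before it, so 5, 1, 6, 7, 13, 20 → 33 → 53.
So the next two 4-tuples are <42; 42; S; 33> and <48; 43; M; 53>.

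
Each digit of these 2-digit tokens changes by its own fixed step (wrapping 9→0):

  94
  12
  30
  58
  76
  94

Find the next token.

12

First digit goes 9, 1, 3, 5, 7, 9 → 1 (+2 each step, mod 10).
Second digit — −2 each step, mod 10: 4, 2, 0, 8, 6, 4 → 2.
Putting it together: 12.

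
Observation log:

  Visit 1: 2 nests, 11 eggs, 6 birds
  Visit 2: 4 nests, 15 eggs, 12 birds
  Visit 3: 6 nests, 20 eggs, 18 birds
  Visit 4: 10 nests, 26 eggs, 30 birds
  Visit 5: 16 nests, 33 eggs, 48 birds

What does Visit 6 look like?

26 nests, 41 eggs, 78 birds

For the nests, each term is the sum of the two before it: 2, 4, 6, 10, 16 → 26.
For the eggs, differences are 4, 5, 6, … (increasing by 1 each time): 11, 15, 20, 26, 33 → 41.
Birds: always 3 × the nests, so 6, 12, 18, 30, 48 → 78.
Putting it together: 26 nests, 41 eggs, 78 birds.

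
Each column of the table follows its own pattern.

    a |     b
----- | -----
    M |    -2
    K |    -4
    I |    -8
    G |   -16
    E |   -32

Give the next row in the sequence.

Column a: letters move back 2 places in the alphabet, so M, K, I, G, E → C.
For the column b, ×2 each step: -2, -4, -8, -16, -32 → -64.
Combining the parts gives C  -64.

C  -64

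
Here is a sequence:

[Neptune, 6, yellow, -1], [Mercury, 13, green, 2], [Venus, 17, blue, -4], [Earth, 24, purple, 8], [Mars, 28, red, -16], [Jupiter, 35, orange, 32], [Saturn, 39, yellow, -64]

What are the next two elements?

Planet: runs through the planets Mercury→Neptune, so Neptune, Mercury, Venus, Earth, Mars, Jupiter, Saturn → Uranus → Neptune.
Second component — alternating steps +7, +4, +7, +4, …: 6, 13, 17, 24, 28, 35, 39 → 46 → 50.
Colour: repeats yellow → green → blue → purple → red → orange, so yellow, green, blue, purple, red, orange, yellow → green → blue.
Fourth component: ×(-2) each step, so -1, 2, -4, 8, -16, 32, -64 → 128 → -256.
Putting the parts together: [Uranus, 46, green, 128] and then [Neptune, 50, blue, -256].

[Uranus, 46, green, 128], [Neptune, 50, blue, -256]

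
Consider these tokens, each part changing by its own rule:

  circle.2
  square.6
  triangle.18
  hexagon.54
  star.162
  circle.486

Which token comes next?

Shape goes circle, square, triangle, hexagon, star, circle → square (repeats circle → square → triangle → hexagon → star).
For the second component, ×3 each step: 2, 6, 18, 54, 162, 486 → 1458.
So the next token is square.1458.

square.1458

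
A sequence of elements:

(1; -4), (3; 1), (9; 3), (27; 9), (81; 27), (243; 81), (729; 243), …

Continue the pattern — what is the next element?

(2187; 729)

First part: ×3 each step; 1, 3, 9, 27, 81, 243, 729 → 2187.
Second part: always the previous value of the first part, so -4, 1, 3, 9, 27, 81, 243 → 729.
Combining the parts gives (2187; 729).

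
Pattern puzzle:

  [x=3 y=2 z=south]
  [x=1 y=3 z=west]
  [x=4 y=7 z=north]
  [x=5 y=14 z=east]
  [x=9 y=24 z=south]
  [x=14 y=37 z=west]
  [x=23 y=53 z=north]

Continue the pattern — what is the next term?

X — each term is the sum of the two before it: 3, 1, 4, 5, 9, 14, 23 → 37.
Y — differences are 1, 4, 7, … (increasing by 3 each time): 2, 3, 7, 14, 24, 37, 53 → 72.
Z: repeats south → west → north → east, so south, west, north, east, south, west, north → east.
So the next term is [x=37 y=72 z=east].

[x=37 y=72 z=east]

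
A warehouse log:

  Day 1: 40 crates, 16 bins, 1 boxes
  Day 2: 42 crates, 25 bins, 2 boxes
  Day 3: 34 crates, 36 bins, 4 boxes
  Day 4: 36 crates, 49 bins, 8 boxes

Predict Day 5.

28 crates, 64 bins, 16 boxes

Crates goes 40, 42, 34, 36 → 28 (alternating steps +2, −8, +2, −8, …).
For the bins, perfect squares: 4², 5², 6², …: 16, 25, 36, 49 → 64.
Boxes goes 1, 2, 4, 8 → 16 (×2 each step).
Combining the parts gives 28 crates, 64 bins, 16 boxes.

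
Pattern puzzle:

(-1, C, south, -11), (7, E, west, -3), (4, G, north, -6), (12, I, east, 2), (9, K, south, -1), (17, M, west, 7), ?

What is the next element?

First part — alternating steps +8, −3, +8, −3, …: -1, 7, 4, 12, 9, 17 → 14.
Letter: letters move forward 2 places in the alphabet; C, E, G, I, K, M → O.
Direction: repeats south → west → north → east; south, west, north, east, south, west → north.
Fourth part: -11, -3, -6, 2, -1, 7 → 4 (always 10 less than the first part).
So the next element is (14, O, north, 4).

(14, O, north, 4)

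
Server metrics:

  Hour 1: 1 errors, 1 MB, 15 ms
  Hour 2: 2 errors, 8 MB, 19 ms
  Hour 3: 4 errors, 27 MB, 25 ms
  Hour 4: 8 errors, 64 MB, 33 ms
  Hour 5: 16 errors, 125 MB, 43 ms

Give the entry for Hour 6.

Errors: ×2 each step, so 1, 2, 4, 8, 16 → 32.
For the MB, perfect cubes: 1³, 2³, 3³, …: 1, 8, 27, 64, 125 → 216.
Ms: differences are 4, 6, 8, … (increasing by 2 each time); 15, 19, 25, 33, 43 → 55.
So the next row is 32 errors, 216 MB, 55 ms.

32 errors, 216 MB, 55 ms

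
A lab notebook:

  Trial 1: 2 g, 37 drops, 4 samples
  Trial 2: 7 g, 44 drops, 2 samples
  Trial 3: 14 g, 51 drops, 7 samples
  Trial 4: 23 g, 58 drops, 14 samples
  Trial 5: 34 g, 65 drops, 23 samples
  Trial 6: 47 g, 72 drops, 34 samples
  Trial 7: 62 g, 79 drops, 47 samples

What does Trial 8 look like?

G — differences are 5, 7, 9, … (increasing by 2 each time): 2, 7, 14, 23, 34, 47, 62 → 79.
Drops: +7 each step; 37, 44, 51, 58, 65, 72, 79 → 86.
Samples: always the previous value of the g; 4, 2, 7, 14, 23, 34, 47 → 62.
Combining the parts gives 79 g, 86 drops, 62 samples.

79 g, 86 drops, 62 samples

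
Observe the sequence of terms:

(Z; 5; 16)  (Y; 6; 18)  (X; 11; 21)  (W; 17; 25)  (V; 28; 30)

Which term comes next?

For the letter, letters move back 1 place in the alphabet: Z, Y, X, W, V → U.
Second slot: each term is the sum of the two before it; 5, 6, 11, 17, 28 → 45.
Third slot: differences are 2, 3, 4, … (increasing by 1 each time), so 16, 18, 21, 25, 30 → 36.
So the next term is (U; 45; 36).

(U; 45; 36)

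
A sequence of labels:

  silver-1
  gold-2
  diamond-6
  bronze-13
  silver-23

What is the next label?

gold-36

Rank: silver, gold, diamond, bronze, silver → gold (repeats silver → gold → diamond → bronze).
Second component: differences are 1, 4, 7, … (increasing by 3 each time), so 1, 2, 6, 13, 23 → 36.
Combining the parts gives gold-36.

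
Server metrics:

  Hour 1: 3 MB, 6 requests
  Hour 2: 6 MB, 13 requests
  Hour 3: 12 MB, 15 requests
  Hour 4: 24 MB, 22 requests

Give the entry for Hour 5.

48 MB, 24 requests

MB — ×2 each step: 3, 6, 12, 24 → 48.
For the requests, alternating steps +7, +2, +7, +2, …: 6, 13, 15, 22 → 24.
Combining the parts gives 48 MB, 24 requests.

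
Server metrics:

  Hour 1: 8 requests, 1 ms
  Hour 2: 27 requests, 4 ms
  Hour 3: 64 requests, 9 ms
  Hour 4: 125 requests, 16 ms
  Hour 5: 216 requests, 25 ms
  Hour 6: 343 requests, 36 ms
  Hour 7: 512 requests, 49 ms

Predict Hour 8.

Requests — perfect cubes: 2³, 3³, 4³, …: 8, 27, 64, 125, 216, 343, 512 → 729.
Ms goes 1, 4, 9, 16, 25, 36, 49 → 64 (perfect squares: 1², 2², 3², …).
Combining the parts gives 729 requests, 64 ms.

729 requests, 64 ms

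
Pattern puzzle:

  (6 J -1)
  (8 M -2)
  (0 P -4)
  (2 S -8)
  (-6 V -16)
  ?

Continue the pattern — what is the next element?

(-4 Y -32)

First entry: alternating steps +2, −8, +2, −8, …, so 6, 8, 0, 2, -6 → -4.
Letter: J, M, P, S, V → Y (letters move forward 3 places in the alphabet).
Third entry goes -1, -2, -4, -8, -16 → -32 (×2 each step).
Combining the parts gives (-4 Y -32).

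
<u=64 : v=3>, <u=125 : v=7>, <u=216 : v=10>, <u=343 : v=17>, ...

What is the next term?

<u=512 : v=27>

U: perfect cubes: 4³, 5³, 6³, …; 64, 125, 216, 343 → 512.
For the v, each term is the sum of the two before it: 3, 7, 10, 17 → 27.
Putting it together: <u=512 : v=27>.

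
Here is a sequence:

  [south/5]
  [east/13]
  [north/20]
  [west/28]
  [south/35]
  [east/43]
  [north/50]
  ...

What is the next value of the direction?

west

Direction: repeats south → east → north → west, so south, east, north, west, south, east, north → west.
For the second component, alternating steps +8, +7, +8, +7, …: 5, 13, 20, 28, 35, 43, 50 → 58.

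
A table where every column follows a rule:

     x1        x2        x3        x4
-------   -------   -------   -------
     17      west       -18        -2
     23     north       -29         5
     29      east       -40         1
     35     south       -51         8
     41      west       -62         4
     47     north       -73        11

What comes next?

Column x1: +6 each step, so 17, 23, 29, 35, 41, 47 → 53.
Column x2: west, north, east, south, west, north → east (repeats west → north → east → south).
Column x3: −11 each step, so -18, -29, -40, -51, -62, -73 → -84.
Column x4 goes -2, 5, 1, 8, 4, 11 → 7 (alternating steps +7, −4, +7, −4, …).
Combining the parts gives 53  east  -84  7.

53  east  -84  7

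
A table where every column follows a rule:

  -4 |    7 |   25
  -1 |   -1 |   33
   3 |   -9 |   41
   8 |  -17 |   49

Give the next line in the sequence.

14  -25  57

First component goes -4, -1, 3, 8 → 14 (differences are 3, 4, 5, … (increasing by 1 each time)).
Second component: 7, -1, -9, -17 → -25 (−8 each step).
Third component: 25, 33, 41, 49 → 57 (together with the second component always sums to 32).
Combining the parts gives 14  -25  57.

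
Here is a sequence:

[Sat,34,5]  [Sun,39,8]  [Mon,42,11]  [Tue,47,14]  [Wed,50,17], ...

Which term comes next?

For the day, runs through the weekdays Mon→Sun: Sat, Sun, Mon, Tue, Wed → Thu.
Second coordinate goes 34, 39, 42, 47, 50 → 55 (alternating steps +5, +3, +5, +3, …).
For the third coordinate, +3 each step: 5, 8, 11, 14, 17 → 20.
Putting it together: [Thu,55,20].

[Thu,55,20]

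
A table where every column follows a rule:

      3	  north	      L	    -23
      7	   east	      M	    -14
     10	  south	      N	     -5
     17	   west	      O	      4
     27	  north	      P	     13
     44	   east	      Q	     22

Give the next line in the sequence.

71  south  R  31

First component: each term is the sum of the two before it; 3, 7, 10, 17, 27, 44 → 71.
Direction: repeats north → east → south → west, so north, east, south, west, north, east → south.
Letter: letters move forward 1 place in the alphabet; L, M, N, O, P, Q → R.
Fourth component: -23, -14, -5, 4, 13, 22 → 31 (+9 each step).
So the next line is 71  south  R  31.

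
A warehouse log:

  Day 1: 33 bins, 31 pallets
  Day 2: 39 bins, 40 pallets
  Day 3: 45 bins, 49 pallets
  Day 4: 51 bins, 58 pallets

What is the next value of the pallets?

67

For the bins, +6 each step: 33, 39, 45, 51 → 57.
Pallets: 31, 40, 49, 58 → 67 (+9 each step).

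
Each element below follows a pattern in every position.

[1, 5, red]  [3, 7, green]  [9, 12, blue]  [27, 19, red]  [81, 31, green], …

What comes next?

[243, 50, blue]

First coordinate: ×3 each step, so 1, 3, 9, 27, 81 → 243.
Second coordinate goes 5, 7, 12, 19, 31 → 50 (each term is the sum of the two before it).
Colour: repeats red → green → blue, so red, green, blue, red, green → blue.
Putting it together: [243, 50, blue].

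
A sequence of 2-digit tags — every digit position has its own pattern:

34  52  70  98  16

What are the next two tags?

First digit: +2 each step, mod 10; 3, 5, 7, 9, 1 → 3 → 5.
Second digit: 4, 2, 0, 8, 6 → 4 → 2 (−2 each step, mod 10).
Putting the parts together: 34 and then 52.

34, 52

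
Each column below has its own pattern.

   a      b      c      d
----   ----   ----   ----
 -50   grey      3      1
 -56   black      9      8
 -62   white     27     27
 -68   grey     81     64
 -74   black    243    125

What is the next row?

-80  white  729  216

Column a — −6 each step: -50, -56, -62, -68, -74 → -80.
Column b: grey, black, white, grey, black → white (repeats grey → black → white).
For the column c, ×3 each step: 3, 9, 27, 81, 243 → 729.
For the column d, perfect cubes: 1³, 2³, 3³, …: 1, 8, 27, 64, 125 → 216.
Combining the parts gives -80  white  729  216.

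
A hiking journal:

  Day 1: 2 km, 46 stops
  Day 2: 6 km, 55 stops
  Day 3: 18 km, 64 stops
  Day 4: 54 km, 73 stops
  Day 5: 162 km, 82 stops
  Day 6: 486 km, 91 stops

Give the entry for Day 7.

Km: ×3 each step, so 2, 6, 18, 54, 162, 486 → 1458.
Stops: 46, 55, 64, 73, 82, 91 → 100 (+9 each step).
So the next line is 1458 km, 100 stops.

1458 km, 100 stops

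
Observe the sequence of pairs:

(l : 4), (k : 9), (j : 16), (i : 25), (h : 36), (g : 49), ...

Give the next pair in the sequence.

Letter goes l, k, j, i, h, g → f (letters move back 1 place in the alphabet).
Second part goes 4, 9, 16, 25, 36, 49 → 64 (perfect squares: 2², 3², 4², …).
Combining the parts gives (f : 64).

(f : 64)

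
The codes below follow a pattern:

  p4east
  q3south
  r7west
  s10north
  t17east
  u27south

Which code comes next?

v44west

Letter: letters move forward 1 place in the alphabet, so p, q, r, s, t, u → v.
Second component: 4, 3, 7, 10, 17, 27 → 44 (each term is the sum of the two before it).
Direction — repeats east → south → west → north: east, south, west, north, east, south → west.
So the next code is v44west.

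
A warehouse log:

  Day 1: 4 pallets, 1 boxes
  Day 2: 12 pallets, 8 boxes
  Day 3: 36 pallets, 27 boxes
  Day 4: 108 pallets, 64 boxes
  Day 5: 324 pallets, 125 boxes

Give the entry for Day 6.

For the pallets, ×3 each step: 4, 12, 36, 108, 324 → 972.
Boxes goes 1, 8, 27, 64, 125 → 216 (perfect cubes: 1³, 2³, 3³, …).
So the next line is 972 pallets, 216 boxes.

972 pallets, 216 boxes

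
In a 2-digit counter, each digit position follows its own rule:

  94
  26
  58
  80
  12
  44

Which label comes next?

For the first digit, +3 each step, mod 10: 9, 2, 5, 8, 1, 4 → 7.
Second digit goes 4, 6, 8, 0, 2, 4 → 6 (+2 each step, mod 10).
Combining the parts gives 76.

76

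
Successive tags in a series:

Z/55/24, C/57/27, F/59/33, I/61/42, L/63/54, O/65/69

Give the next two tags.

For the letter, letters move forward 3 places in the alphabet, wrapping Z→A: Z, C, F, I, L, O → R → U.
Second component: +2 each step, so 55, 57, 59, 61, 63, 65 → 67 → 69.
For the third component, differences are 3, 6, 9, … (increasing by 3 each time): 24, 27, 33, 42, 54, 69 → 87 → 108.
Putting the parts together: R/67/87 and then U/69/108.

R/67/87, U/69/108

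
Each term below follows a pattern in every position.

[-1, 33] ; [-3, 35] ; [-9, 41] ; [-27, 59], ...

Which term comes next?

[-81, 113]

First slot goes -1, -3, -9, -27 → -81 (×3 each step).
Second slot goes 33, 35, 41, 59 → 113 (together with the first slot always sums to 32).
Putting it together: [-81, 113].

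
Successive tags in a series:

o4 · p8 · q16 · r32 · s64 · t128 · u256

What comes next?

v512

For the letter, letters move forward 1 place in the alphabet: o, p, q, r, s, t, u → v.
Second component — ×2 each step: 4, 8, 16, 32, 64, 128, 256 → 512.
Combining the parts gives v512.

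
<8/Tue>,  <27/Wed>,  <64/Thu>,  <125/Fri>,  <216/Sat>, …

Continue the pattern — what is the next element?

<343/Sun>

First value: perfect cubes: 2³, 3³, 4³, …, so 8, 27, 64, 125, 216 → 343.
Day: runs through the weekdays Mon→Sun; Tue, Wed, Thu, Fri, Sat → Sun.
Combining the parts gives <343/Sun>.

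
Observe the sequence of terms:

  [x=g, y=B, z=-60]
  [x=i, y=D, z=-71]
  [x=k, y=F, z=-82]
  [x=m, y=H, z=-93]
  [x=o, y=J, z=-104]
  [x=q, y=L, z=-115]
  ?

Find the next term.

[x=s, y=N, z=-126]

X: letters move forward 2 places in the alphabet, so g, i, k, m, o, q → s.
Y — letters move forward 2 places in the alphabet: B, D, F, H, J, L → N.
Z: −11 each step, so -60, -71, -82, -93, -104, -115 → -126.
Putting it together: [x=s, y=N, z=-126].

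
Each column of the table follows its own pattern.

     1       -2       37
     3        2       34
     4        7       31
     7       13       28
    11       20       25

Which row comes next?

For the first component, each term is the sum of the two before it: 1, 3, 4, 7, 11 → 18.
Second component: -2, 2, 7, 13, 20 → 28 (differences are 4, 5, 6, … (increasing by 1 each time)).
For the third component, −3 each step: 37, 34, 31, 28, 25 → 22.
Putting it together: 18  28  22.

18  28  22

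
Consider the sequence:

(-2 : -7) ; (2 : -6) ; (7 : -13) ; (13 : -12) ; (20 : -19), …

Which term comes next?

(28 : -18)

First component: differences are 4, 5, 6, … (increasing by 1 each time); -2, 2, 7, 13, 20 → 28.
Second component: alternating steps +1, −7, +1, −7, …, so -7, -6, -13, -12, -19 → -18.
Putting it together: (28 : -18).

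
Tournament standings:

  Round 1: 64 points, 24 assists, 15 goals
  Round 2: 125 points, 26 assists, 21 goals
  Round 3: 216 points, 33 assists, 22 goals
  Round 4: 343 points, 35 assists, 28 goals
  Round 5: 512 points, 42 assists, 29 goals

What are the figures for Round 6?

729 points, 44 assists, 35 goals

Points goes 64, 125, 216, 343, 512 → 729 (perfect cubes: 4³, 5³, 6³, …).
For the assists, alternating steps +2, +7, +2, +7, …: 24, 26, 33, 35, 42 → 44.
Goals: 15, 21, 22, 28, 29 → 35 (alternating steps +6, +1, +6, +1, …).
Combining the parts gives 729 points, 44 assists, 35 goals.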